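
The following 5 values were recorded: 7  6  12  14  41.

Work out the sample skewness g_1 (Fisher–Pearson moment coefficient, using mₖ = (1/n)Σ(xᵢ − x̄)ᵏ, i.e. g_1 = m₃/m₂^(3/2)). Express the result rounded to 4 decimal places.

x̄ = (7 + 6 + 12 + 14 + 41) / 5 = 16.0000
deviations (xᵢ − x̄): -9.0000, -10.0000, -4.0000, -2.0000, 25.0000
Σ(xᵢ − x̄)² = 826.0000 ⇒ m₂ = 826.0000/5 = 165.20000
Σ(xᵢ − x̄)³ = 13824.0000 ⇒ m₃ = 13824.0000/5 = 2764.80000
m₂^(3/2) = 165.20000^(1.5) = 2123.31811
g_1 = m₃ / m₂^(3/2) = 2764.80000 / 2123.31811 ≈ 1.3021

1.3021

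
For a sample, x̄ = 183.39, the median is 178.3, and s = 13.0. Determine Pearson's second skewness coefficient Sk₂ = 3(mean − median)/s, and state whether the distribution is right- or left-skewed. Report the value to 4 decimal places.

Sk₂ = 3(183.39 − 178.3) / 13.0 = 3 × 5.0900 / 13.0
    = 15.2700 / 13.0 ≈ 1.1746
Sk₂ > 0 ⇒ mean > median ⇒ right-skewed (positive skew).

1.1746, right-skewed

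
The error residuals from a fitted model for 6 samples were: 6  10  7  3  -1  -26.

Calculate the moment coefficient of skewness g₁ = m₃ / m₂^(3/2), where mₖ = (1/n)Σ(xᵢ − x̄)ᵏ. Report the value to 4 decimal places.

-1.4827

x̄ = (6 + 10 + 7 + 3 - 1 - 26) / 6 = -0.1667
deviations (xᵢ − x̄): 6.1667, 10.1667, 7.1667, 3.1667, -0.8333, -25.8333
Σ(xᵢ − x̄)² = 870.8333 ⇒ m₂ = 870.8333/6 = 145.13889
Σ(xᵢ − x̄)³ = -15555.5556 ⇒ m₃ = -15555.5556/6 = -2592.59259
m₂^(3/2) = 145.13889^(1.5) = 1748.54048
g₁ = m₃ / m₂^(3/2) = -2592.59259 / 1748.54048 ≈ -1.4827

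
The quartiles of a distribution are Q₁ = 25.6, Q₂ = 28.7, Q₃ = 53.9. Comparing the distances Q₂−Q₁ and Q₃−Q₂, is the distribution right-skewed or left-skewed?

Q₂ − Q₁ = 3.1;  Q₃ − Q₂ = 25.2
Q₃ − Q₂ > Q₂ − Q₁ ⇒ the upper half is more spread out ⇒ right-skewed.

right-skewed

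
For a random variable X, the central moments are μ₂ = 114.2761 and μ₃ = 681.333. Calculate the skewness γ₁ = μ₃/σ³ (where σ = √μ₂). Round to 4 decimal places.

σ = √μ₂ = √114.2761 = 10.69000
σ³ = μ₂^(3/2) = 1221.61151
γ₁ = μ₃/σ³ = 681.333 / 1221.61151 ≈ 0.5577

0.5577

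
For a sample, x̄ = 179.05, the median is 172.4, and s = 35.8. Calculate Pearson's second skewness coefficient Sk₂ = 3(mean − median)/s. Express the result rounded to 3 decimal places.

Sk₂ = 3(179.05 − 172.4) / 35.8 = 3 × 6.6500 / 35.8
    = 19.9500 / 35.8 ≈ 0.557

0.557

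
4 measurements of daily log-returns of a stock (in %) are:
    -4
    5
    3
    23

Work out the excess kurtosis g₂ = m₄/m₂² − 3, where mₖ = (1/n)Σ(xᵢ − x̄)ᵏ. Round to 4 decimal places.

-0.8835

x̄ = 6.7500
Σ(xᵢ − x̄)² = 396.7500 ⇒ m₂ = 99.18750
Σ(xᵢ − x̄)⁴ = 83290.8281 ⇒ m₄ = 20822.70703
m₂² = 9838.16016
g₂ = m₄/m₂² − 3 = 2.11652 − 3 ≈ -0.8835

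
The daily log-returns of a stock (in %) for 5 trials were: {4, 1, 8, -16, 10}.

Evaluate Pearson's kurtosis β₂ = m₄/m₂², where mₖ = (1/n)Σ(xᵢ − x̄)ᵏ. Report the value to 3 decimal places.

2.714

x̄ = 1.4000
Σ(xᵢ − x̄)² = 427.2000 ⇒ m₂ = 85.44000
Σ(xᵢ − x̄)⁴ = 99076.8960 ⇒ m₄ = 19815.37920
m₂² = 7299.99360
β₂ = m₄/m₂² = 19815.37920 / 7299.99360 ≈ 2.714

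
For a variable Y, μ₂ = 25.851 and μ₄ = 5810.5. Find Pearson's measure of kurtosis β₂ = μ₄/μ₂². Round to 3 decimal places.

8.695

μ₂² = 25.851² = 668.27420
μ₄/μ₂² = 5810.5 / 668.27420 = 8.69478
β₂ ≈ 8.695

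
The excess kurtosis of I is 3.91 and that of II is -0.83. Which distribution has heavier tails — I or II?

Higher excess kurtosis ⇒ heavier tails relative to the normal distribution.
3.91 vs -0.83: the larger is 3.91, so I has heavier tails. (I is leptokurtic — heavier-than-normal tails; the other is platykurtic.)

I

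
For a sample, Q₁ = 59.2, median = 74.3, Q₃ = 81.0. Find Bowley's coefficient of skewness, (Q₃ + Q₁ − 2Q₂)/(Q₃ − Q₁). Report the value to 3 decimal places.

numerator: Q₃ + Q₁ − 2Q₂ = 81.0 + 59.2 − 2×74.3 = -8.4000
denominator: Q₃ − Q₁ = 81.0 − 59.2 = 21.8000
Bowley skewness = -8.4000 / 21.8000 ≈ -0.385

-0.385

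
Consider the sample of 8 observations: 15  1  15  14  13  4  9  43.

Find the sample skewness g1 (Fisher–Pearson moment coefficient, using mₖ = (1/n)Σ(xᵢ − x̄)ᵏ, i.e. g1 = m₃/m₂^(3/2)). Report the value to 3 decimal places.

x̄ = (15 + 1 + 15 + 14 + 13 + 4 + 9 + 43) / 8 = 14.2500
deviations (xᵢ − x̄): 0.7500, -13.2500, 0.7500, -0.2500, -1.2500, -10.2500, -5.2500, 28.7500
Σ(xᵢ − x̄)² = 1137.5000 ⇒ m₂ = 1137.5000/8 = 142.18750
Σ(xᵢ − x̄)³ = 20214.7500 ⇒ m₃ = 20214.7500/8 = 2526.84375
m₂^(3/2) = 142.18750^(1.5) = 1695.47788
g1 = m₃ / m₂^(3/2) = 2526.84375 / 1695.47788 ≈ 1.490

1.490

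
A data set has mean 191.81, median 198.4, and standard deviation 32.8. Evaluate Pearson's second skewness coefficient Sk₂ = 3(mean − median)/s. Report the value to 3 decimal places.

-0.603

Sk₂ = 3(191.81 − 198.4) / 32.8 = 3 × -6.5900 / 32.8
    = -19.7700 / 32.8 ≈ -0.603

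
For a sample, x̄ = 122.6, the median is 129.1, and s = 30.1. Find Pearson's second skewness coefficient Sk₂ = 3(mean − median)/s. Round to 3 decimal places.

-0.648

Sk₂ = 3(122.6 − 129.1) / 30.1 = 3 × -6.5000 / 30.1
    = -19.5000 / 30.1 ≈ -0.648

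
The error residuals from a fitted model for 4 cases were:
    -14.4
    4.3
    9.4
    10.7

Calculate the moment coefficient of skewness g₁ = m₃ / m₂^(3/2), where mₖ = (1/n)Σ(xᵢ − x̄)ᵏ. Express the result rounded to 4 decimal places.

x̄ = (-14.4 + 4.3 + 9.4 + 10.7) / 4 = 2.5000
deviations (xᵢ − x̄): -16.9000, 1.8000, 6.9000, 8.2000
Σ(xᵢ − x̄)² = 403.7000 ⇒ m₂ = 403.7000/4 = 100.92500
Σ(xᵢ − x̄)³ = -3941.1000 ⇒ m₃ = -3941.1000/4 = -985.27500
m₂^(3/2) = 100.92500^(1.5) = 1013.90704
g₁ = m₃ / m₂^(3/2) = -985.27500 / 1013.90704 ≈ -0.9718

-0.9718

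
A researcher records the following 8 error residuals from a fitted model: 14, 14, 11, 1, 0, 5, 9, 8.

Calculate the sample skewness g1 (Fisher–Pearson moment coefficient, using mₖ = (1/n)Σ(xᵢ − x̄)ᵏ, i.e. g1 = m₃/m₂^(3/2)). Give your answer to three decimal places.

x̄ = (14 + 14 + 11 + 1 + 0 + 5 + 9 + 8) / 8 = 7.7500
deviations (xᵢ − x̄): 6.2500, 6.2500, 3.2500, -6.7500, -7.7500, -2.7500, 1.2500, 0.2500
Σ(xᵢ − x̄)² = 203.5000 ⇒ m₂ = 203.5000/8 = 25.43750
Σ(xᵢ − x̄)³ = -269.2500 ⇒ m₃ = -269.2500/8 = -33.65625
m₂^(3/2) = 25.43750^(1.5) = 128.29556
g1 = m₃ / m₂^(3/2) = -33.65625 / 128.29556 ≈ -0.262

-0.262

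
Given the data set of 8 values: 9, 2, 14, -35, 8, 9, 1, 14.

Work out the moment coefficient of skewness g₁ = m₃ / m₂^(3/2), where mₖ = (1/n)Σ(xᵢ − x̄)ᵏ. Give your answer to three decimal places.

-1.883

x̄ = (9 + 2 + 14 - 35 + 8 + 9 + 1 + 14) / 8 = 2.7500
deviations (xᵢ − x̄): 6.2500, -0.7500, 11.2500, -37.7500, 5.2500, 6.2500, -1.7500, 11.2500
Σ(xᵢ − x̄)² = 1787.5000 ⇒ m₂ = 1787.5000/8 = 223.43750
Σ(xᵢ − x̄)³ = -50321.2500 ⇒ m₃ = -50321.2500/8 = -6290.15625
m₂^(3/2) = 223.43750^(1.5) = 3339.90486
g₁ = m₃ / m₂^(3/2) = -6290.15625 / 3339.90486 ≈ -1.883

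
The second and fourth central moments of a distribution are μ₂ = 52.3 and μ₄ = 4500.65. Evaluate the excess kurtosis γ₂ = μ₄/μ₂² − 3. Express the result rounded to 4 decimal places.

-1.3546

μ₂² = 52.3² = 2735.29000
μ₄/μ₂² = 4500.65 / 2735.29000 = 1.64540
γ₂ = 1.64540 − 3 ≈ -1.3546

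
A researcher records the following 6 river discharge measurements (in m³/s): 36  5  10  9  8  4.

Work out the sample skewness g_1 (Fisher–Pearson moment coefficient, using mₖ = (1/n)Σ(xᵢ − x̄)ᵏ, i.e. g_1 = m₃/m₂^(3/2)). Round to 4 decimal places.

x̄ = (36 + 5 + 10 + 9 + 8 + 4) / 6 = 12.0000
deviations (xᵢ − x̄): 24.0000, -7.0000, -2.0000, -3.0000, -4.0000, -8.0000
Σ(xᵢ − x̄)² = 718.0000 ⇒ m₂ = 718.0000/6 = 119.66667
Σ(xᵢ − x̄)³ = 12870.0000 ⇒ m₃ = 12870.0000/6 = 2145.00000
m₂^(3/2) = 119.66667^(1.5) = 1309.06072
g_1 = m₃ / m₂^(3/2) = 2145.00000 / 1309.06072 ≈ 1.6386

1.6386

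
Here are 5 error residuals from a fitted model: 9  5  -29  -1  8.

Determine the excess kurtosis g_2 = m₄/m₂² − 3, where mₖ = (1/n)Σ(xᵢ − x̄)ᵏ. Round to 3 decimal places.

x̄ = -1.6000
Σ(xᵢ − x̄)² = 999.2000 ⇒ m₂ = 199.84000
Σ(xᵢ − x̄)⁴ = 586656.4160 ⇒ m₄ = 117331.28320
m₂² = 39936.02560
g_2 = m₄/m₂² − 3 = 2.93798 − 3 ≈ -0.062

-0.062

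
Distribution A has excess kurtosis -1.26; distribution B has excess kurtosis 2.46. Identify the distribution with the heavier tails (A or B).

B

Higher excess kurtosis ⇒ heavier tails relative to the normal distribution.
-1.26 vs 2.46: the larger is 2.46, so B has heavier tails. (B is leptokurtic — heavier-than-normal tails; the other is platykurtic.)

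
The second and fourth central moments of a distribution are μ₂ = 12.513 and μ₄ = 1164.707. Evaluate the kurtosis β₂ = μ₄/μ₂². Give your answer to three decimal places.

7.439

μ₂² = 12.513² = 156.57517
μ₄/μ₂² = 1164.707 / 156.57517 = 7.43864
β₂ ≈ 7.439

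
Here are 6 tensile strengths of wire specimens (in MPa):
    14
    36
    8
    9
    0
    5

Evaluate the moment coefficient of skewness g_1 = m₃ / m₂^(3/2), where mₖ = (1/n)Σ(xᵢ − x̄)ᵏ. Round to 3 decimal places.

x̄ = (14 + 36 + 8 + 9 + 0 + 5) / 6 = 12.0000
deviations (xᵢ − x̄): 2.0000, 24.0000, -4.0000, -3.0000, -12.0000, -7.0000
Σ(xᵢ − x̄)² = 798.0000 ⇒ m₂ = 798.0000/6 = 133.00000
Σ(xᵢ − x̄)³ = 11670.0000 ⇒ m₃ = 11670.0000/6 = 1945.00000
m₂^(3/2) = 133.00000^(1.5) = 1533.83083
g_1 = m₃ / m₂^(3/2) = 1945.00000 / 1533.83083 ≈ 1.268

1.268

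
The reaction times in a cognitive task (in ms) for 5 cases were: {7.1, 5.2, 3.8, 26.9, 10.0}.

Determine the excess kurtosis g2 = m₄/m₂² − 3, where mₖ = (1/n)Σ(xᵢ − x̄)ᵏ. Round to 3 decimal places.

x̄ = 10.6000
Σ(xᵢ − x̄)² = 353.7000 ⇒ m₂ = 70.74000
Σ(xᵢ − x̄)⁴ = 73729.8114 ⇒ m₄ = 14745.96228
m₂² = 5004.14760
g2 = m₄/m₂² − 3 = 2.94675 − 3 ≈ -0.053

-0.053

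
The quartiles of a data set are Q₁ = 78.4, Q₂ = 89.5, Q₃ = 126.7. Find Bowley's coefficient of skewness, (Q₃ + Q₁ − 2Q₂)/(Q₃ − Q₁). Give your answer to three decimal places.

0.540

numerator: Q₃ + Q₁ − 2Q₂ = 126.7 + 78.4 − 2×89.5 = 26.1000
denominator: Q₃ − Q₁ = 126.7 − 78.4 = 48.3000
Bowley skewness = 26.1000 / 48.3000 ≈ 0.540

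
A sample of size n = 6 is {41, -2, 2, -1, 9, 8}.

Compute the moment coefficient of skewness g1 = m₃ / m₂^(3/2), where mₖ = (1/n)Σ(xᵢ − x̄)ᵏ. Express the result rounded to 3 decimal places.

1.482

x̄ = (41 - 2 + 2 - 1 + 9 + 8) / 6 = 9.5000
deviations (xᵢ − x̄): 31.5000, -11.5000, -7.5000, -10.5000, -0.5000, -1.5000
Σ(xᵢ − x̄)² = 1293.5000 ⇒ m₂ = 1293.5000/6 = 215.58333
Σ(xᵢ − x̄)³ = 28152.0000 ⇒ m₃ = 28152.0000/6 = 4692.00000
m₂^(3/2) = 215.58333^(1.5) = 3165.35755
g1 = m₃ / m₂^(3/2) = 4692.00000 / 3165.35755 ≈ 1.482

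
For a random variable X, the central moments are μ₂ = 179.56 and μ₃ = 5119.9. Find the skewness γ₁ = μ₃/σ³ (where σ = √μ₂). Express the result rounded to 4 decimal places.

σ = √μ₂ = √179.56 = 13.40000
σ³ = μ₂^(3/2) = 2406.10400
γ₁ = μ₃/σ³ = 5119.9 / 2406.10400 ≈ 2.1279

2.1279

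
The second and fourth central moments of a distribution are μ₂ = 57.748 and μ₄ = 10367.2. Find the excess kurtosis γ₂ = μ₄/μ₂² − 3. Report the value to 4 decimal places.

0.1088

μ₂² = 57.748² = 3334.83150
μ₄/μ₂² = 10367.2 / 3334.83150 = 3.10876
γ₂ = 3.10876 − 3 ≈ 0.1088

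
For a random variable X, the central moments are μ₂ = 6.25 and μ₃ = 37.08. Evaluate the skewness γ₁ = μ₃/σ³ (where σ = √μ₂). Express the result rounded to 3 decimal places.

2.373

σ = √μ₂ = √6.25 = 2.50000
σ³ = μ₂^(3/2) = 15.62500
γ₁ = μ₃/σ³ = 37.08 / 15.62500 ≈ 2.373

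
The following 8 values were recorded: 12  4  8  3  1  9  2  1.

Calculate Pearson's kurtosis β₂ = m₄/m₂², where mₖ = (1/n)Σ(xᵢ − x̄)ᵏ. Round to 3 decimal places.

1.860

x̄ = 5.0000
Σ(xᵢ − x̄)² = 120.0000 ⇒ m₂ = 15.00000
Σ(xᵢ − x̄)⁴ = 3348.0000 ⇒ m₄ = 418.50000
m₂² = 225.00000
β₂ = m₄/m₂² = 418.50000 / 225.00000 ≈ 1.860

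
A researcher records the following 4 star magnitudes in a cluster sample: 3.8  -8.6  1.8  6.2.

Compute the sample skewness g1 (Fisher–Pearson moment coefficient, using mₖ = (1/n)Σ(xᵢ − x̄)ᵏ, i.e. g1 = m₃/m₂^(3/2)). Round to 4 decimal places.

x̄ = (3.8 - 8.6 + 1.8 + 6.2) / 4 = 0.8000
deviations (xᵢ − x̄): 3.0000, -9.4000, 1.0000, 5.4000
Σ(xᵢ − x̄)² = 127.5200 ⇒ m₂ = 127.5200/4 = 31.88000
Σ(xᵢ − x̄)³ = -645.1200 ⇒ m₃ = -645.1200/4 = -161.28000
m₂^(3/2) = 31.88000^(1.5) = 180.00206
g1 = m₃ / m₂^(3/2) = -161.28000 / 180.00206 ≈ -0.8960

-0.8960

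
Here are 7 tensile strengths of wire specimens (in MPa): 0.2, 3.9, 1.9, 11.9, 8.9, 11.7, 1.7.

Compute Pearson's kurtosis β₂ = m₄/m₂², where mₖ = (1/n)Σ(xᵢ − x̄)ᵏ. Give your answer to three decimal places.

1.343

x̄ = 5.7429
Σ(xᵢ − x̄)² = 148.5971 ⇒ m₂ = 21.22816
Σ(xᵢ − x̄)⁴ = 4236.5997 ⇒ m₄ = 605.22852
m₂² = 450.63492
β₂ = m₄/m₂² = 605.22852 / 450.63492 ≈ 1.343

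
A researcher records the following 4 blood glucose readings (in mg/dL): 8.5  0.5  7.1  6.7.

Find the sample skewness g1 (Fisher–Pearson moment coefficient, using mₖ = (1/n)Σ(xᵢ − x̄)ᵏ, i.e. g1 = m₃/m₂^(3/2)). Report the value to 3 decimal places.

-0.987

x̄ = (8.5 + 0.5 + 7.1 + 6.7) / 4 = 5.7000
deviations (xᵢ − x̄): 2.8000, -5.2000, 1.4000, 1.0000
Σ(xᵢ − x̄)² = 37.8400 ⇒ m₂ = 37.8400/4 = 9.46000
Σ(xᵢ − x̄)³ = -114.9120 ⇒ m₃ = -114.9120/4 = -28.72800
m₂^(3/2) = 9.46000^(1.5) = 29.09623
g1 = m₃ / m₂^(3/2) = -28.72800 / 29.09623 ≈ -0.987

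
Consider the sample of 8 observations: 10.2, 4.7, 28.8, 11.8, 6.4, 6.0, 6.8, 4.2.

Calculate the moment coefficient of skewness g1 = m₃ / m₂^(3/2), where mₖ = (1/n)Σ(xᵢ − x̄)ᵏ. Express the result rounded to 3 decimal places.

1.836

x̄ = (10.2 + 4.7 + 28.8 + 11.8 + 6.4 + 6.0 + 6.8 + 4.2) / 8 = 9.8625
deviations (xᵢ − x̄): 0.3375, -5.1625, 18.9375, 1.9375, -3.4625, -3.8625, -3.0625, -5.6625
Σ(xᵢ − x̄)² = 457.4988 ⇒ m₂ = 457.4988/8 = 57.18734
Σ(xᵢ − x̄)³ = 6351.8380 ⇒ m₃ = 6351.8380/8 = 793.97975
m₂^(3/2) = 57.18734^(1.5) = 432.46393
g1 = m₃ / m₂^(3/2) = 793.97975 / 432.46393 ≈ 1.836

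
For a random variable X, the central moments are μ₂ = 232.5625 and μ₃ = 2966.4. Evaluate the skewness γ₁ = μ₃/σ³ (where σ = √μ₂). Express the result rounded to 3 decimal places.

σ = √μ₂ = √232.5625 = 15.25000
σ³ = μ₂^(3/2) = 3546.57813
γ₁ = μ₃/σ³ = 2966.4 / 3546.57813 ≈ 0.836

0.836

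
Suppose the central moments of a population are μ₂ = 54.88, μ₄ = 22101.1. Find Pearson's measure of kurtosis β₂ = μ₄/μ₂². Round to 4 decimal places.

μ₂² = 54.88² = 3011.81440
μ₄/μ₂² = 22101.1 / 3011.81440 = 7.33813
β₂ ≈ 7.3381

7.3381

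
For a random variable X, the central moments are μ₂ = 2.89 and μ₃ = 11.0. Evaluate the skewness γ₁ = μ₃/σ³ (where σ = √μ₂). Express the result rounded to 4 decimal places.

2.2390

σ = √μ₂ = √2.89 = 1.70000
σ³ = μ₂^(3/2) = 4.91300
γ₁ = μ₃/σ³ = 11.0 / 4.91300 ≈ 2.2390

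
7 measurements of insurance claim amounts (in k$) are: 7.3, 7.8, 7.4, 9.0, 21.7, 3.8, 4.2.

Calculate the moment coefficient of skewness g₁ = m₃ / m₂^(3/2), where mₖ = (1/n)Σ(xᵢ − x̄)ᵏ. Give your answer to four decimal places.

x̄ = (7.3 + 7.8 + 7.4 + 9.0 + 21.7 + 3.8 + 4.2) / 7 = 8.7429
deviations (xᵢ − x̄): -1.4429, -0.9429, -1.3429, 0.2571, 12.9571, -4.9429, -4.5429
Σ(xᵢ − x̄)² = 217.7971 ⇒ m₂ = 217.7971/7 = 31.11388
Σ(xᵢ − x̄)³ = 1954.5800 ⇒ m₃ = 1954.5800/7 = 279.22571
m₂^(3/2) = 31.11388^(1.5) = 173.55263
g₁ = m₃ / m₂^(3/2) = 279.22571 / 173.55263 ≈ 1.6089

1.6089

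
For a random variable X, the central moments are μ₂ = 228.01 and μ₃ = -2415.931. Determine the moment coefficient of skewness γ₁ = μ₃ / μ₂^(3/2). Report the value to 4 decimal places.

σ = √μ₂ = √228.01 = 15.10000
σ³ = μ₂^(3/2) = 3442.95100
γ₁ = μ₃/σ³ = -2415.931 / 3442.95100 ≈ -0.7017

-0.7017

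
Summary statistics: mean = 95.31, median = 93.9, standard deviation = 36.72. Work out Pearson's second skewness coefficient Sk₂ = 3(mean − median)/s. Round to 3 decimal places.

0.115

Sk₂ = 3(95.31 − 93.9) / 36.72 = 3 × 1.4100 / 36.72
    = 4.2300 / 36.72 ≈ 0.115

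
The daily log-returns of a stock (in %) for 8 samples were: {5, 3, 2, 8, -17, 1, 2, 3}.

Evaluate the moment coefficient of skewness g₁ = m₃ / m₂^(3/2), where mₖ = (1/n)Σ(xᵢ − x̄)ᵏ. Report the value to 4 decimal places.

x̄ = (5 + 3 + 2 + 8 - 17 + 1 + 2 + 3) / 8 = 0.8750
deviations (xᵢ − x̄): 4.1250, 2.1250, 1.1250, 7.1250, -17.8750, 0.1250, 1.1250, 2.1250
Σ(xᵢ − x̄)² = 398.8750 ⇒ m₂ = 398.8750/8 = 49.85938
Σ(xᵢ − x̄)³ = -5257.4063 ⇒ m₃ = -5257.4063/8 = -657.17578
m₂^(3/2) = 49.85938^(1.5) = 352.06289
g₁ = m₃ / m₂^(3/2) = -657.17578 / 352.06289 ≈ -1.8666

-1.8666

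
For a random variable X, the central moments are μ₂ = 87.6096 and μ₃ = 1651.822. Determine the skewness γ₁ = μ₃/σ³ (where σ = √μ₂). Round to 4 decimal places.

2.0144

σ = √μ₂ = √87.6096 = 9.36000
σ³ = μ₂^(3/2) = 820.02586
γ₁ = μ₃/σ³ = 1651.822 / 820.02586 ≈ 2.0144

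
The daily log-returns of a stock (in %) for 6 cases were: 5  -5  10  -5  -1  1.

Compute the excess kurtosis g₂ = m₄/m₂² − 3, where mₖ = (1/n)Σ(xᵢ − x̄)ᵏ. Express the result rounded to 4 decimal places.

-1.0538

x̄ = 0.8333
Σ(xᵢ − x̄)² = 172.8333 ⇒ m₂ = 28.80556
Σ(xᵢ − x̄)⁴ = 9689.1528 ⇒ m₄ = 1614.85880
m₂² = 829.76003
g₂ = m₄/m₂² − 3 = 1.94618 − 3 ≈ -1.0538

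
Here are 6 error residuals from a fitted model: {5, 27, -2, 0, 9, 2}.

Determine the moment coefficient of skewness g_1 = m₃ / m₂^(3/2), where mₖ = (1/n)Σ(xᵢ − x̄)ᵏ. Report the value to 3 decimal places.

x̄ = (5 + 27 - 2 + 0 + 9 + 2) / 6 = 6.8333
deviations (xᵢ − x̄): -1.8333, 20.1667, -8.8333, -6.8333, 2.1667, -4.8333
Σ(xᵢ − x̄)² = 562.8333 ⇒ m₂ = 562.8333/6 = 93.80556
Σ(xᵢ − x̄)³ = 7084.4444 ⇒ m₃ = 7084.4444/6 = 1180.74074
m₂^(3/2) = 93.80556^(1.5) = 908.53746
g_1 = m₃ / m₂^(3/2) = 1180.74074 / 908.53746 ≈ 1.300

1.300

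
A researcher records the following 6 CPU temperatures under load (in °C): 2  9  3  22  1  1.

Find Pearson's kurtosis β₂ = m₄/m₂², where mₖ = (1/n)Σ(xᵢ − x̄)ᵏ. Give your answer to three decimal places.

x̄ = 6.3333
Σ(xᵢ − x̄)² = 339.3333 ⇒ m₂ = 56.55556
Σ(xᵢ − x̄)⁴ = 62387.7778 ⇒ m₄ = 10397.96296
m₂² = 3198.53086
β₂ = m₄/m₂² = 10397.96296 / 3198.53086 ≈ 3.251

3.251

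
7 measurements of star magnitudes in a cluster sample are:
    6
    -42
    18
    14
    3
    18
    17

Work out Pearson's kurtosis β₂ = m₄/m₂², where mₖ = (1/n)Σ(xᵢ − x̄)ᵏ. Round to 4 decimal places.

4.4564

x̄ = 4.8571
Σ(xᵢ − x̄)² = 2776.8571 ⇒ m₂ = 396.69388
Σ(xᵢ − x̄)⁴ = 4909040.4606 ⇒ m₄ = 701291.49438
m₂² = 157366.03249
β₂ = m₄/m₂² = 701291.49438 / 157366.03249 ≈ 4.4564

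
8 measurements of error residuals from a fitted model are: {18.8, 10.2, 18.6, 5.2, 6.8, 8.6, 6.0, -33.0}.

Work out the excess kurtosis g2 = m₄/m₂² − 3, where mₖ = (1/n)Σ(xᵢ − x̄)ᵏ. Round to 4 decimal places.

2.0371

x̄ = 5.1500
Σ(xᵢ − x̄)² = 1863.5000 ⇒ m₂ = 232.93750
Σ(xᵢ − x̄)⁴ = 2186496.4231 ⇒ m₄ = 273312.05288
m₂² = 54259.87891
g2 = m₄/m₂² − 3 = 5.03709 − 3 ≈ 2.0371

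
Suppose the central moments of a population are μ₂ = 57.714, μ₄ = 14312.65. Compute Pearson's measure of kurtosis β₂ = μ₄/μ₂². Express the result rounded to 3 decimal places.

μ₂² = 57.714² = 3330.90580
μ₄/μ₂² = 14312.65 / 3330.90580 = 4.29692
β₂ ≈ 4.297

4.297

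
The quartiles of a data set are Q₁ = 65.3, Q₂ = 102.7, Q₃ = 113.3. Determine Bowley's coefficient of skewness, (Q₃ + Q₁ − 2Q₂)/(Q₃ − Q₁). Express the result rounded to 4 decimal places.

numerator: Q₃ + Q₁ − 2Q₂ = 113.3 + 65.3 − 2×102.7 = -26.8000
denominator: Q₃ − Q₁ = 113.3 − 65.3 = 48.0000
Bowley skewness = -26.8000 / 48.0000 ≈ -0.5583

-0.5583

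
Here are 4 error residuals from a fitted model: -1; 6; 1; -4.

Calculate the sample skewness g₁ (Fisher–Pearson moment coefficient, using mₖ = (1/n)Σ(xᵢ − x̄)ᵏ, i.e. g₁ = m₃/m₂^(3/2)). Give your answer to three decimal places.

0.373

x̄ = (-1 + 6 + 1 - 4) / 4 = 0.5000
deviations (xᵢ − x̄): -1.5000, 5.5000, 0.5000, -4.5000
Σ(xᵢ − x̄)² = 53.0000 ⇒ m₂ = 53.0000/4 = 13.25000
Σ(xᵢ − x̄)³ = 72.0000 ⇒ m₃ = 72.0000/4 = 18.00000
m₂^(3/2) = 13.25000^(1.5) = 48.23073
g₁ = m₃ / m₂^(3/2) = 18.00000 / 48.23073 ≈ 0.373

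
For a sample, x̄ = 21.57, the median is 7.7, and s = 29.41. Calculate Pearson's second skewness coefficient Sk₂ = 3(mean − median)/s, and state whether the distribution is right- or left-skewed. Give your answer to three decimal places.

Sk₂ = 3(21.57 − 7.7) / 29.41 = 3 × 13.8700 / 29.41
    = 41.6100 / 29.41 ≈ 1.415
Sk₂ > 0 ⇒ mean > median ⇒ right-skewed (positive skew).

1.415, right-skewed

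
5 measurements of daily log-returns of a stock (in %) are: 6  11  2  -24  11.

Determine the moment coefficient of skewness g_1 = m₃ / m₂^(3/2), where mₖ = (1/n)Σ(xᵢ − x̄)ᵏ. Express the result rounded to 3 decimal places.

x̄ = (6 + 11 + 2 - 24 + 11) / 5 = 1.2000
deviations (xᵢ − x̄): 4.8000, 9.8000, 0.8000, -25.2000, 9.8000
Σ(xᵢ − x̄)² = 850.8000 ⇒ m₂ = 850.8000/5 = 170.16000
Σ(xᵢ − x̄)³ = -14009.5200 ⇒ m₃ = -14009.5200/5 = -2801.90400
m₂^(3/2) = 170.16000^(1.5) = 2219.65877
g_1 = m₃ / m₂^(3/2) = -2801.90400 / 2219.65877 ≈ -1.262

-1.262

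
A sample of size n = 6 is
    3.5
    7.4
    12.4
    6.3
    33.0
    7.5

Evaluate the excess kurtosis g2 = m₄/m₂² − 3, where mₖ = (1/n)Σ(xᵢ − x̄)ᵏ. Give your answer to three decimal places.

0.703

x̄ = 11.6833
Σ(xᵢ − x̄)² = 586.7083 ⇒ m₂ = 97.78472
Σ(xᵢ − x̄)⁴ = 212447.1745 ⇒ m₄ = 35407.86241
m₂² = 9561.85190
g2 = m₄/m₂² − 3 = 3.70303 − 3 ≈ 0.703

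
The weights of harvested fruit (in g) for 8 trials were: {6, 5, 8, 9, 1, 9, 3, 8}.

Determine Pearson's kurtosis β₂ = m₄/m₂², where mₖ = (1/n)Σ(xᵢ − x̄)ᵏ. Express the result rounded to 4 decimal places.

2.0470

x̄ = 6.1250
Σ(xᵢ − x̄)² = 60.8750 ⇒ m₂ = 7.60938
Σ(xᵢ − x̄)⁴ = 948.2129 ⇒ m₄ = 118.52661
m₂² = 57.90259
β₂ = m₄/m₂² = 118.52661 / 57.90259 ≈ 2.0470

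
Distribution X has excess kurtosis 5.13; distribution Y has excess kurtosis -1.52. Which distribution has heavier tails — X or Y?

X

Higher excess kurtosis ⇒ heavier tails relative to the normal distribution.
5.13 vs -1.52: the larger is 5.13, so X has heavier tails. (X is leptokurtic — heavier-than-normal tails; the other is platykurtic.)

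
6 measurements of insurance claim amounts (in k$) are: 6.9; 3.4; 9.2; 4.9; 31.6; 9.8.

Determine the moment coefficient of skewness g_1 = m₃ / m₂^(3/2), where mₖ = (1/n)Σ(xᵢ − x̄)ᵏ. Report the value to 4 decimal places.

1.5685

x̄ = (6.9 + 3.4 + 9.2 + 4.9 + 31.6 + 9.8) / 6 = 10.9667
deviations (xᵢ − x̄): -4.0667, -7.5667, -1.7667, -6.0667, 20.6333, -1.1667
Σ(xᵢ − x̄)² = 540.8133 ⇒ m₂ = 540.8133/6 = 90.13556
Σ(xᵢ − x̄)³ = 8053.4596 ⇒ m₃ = 8053.4596/6 = 1342.24326
m₂^(3/2) = 90.13556^(1.5) = 855.74468
g_1 = m₃ / m₂^(3/2) = 1342.24326 / 855.74468 ≈ 1.5685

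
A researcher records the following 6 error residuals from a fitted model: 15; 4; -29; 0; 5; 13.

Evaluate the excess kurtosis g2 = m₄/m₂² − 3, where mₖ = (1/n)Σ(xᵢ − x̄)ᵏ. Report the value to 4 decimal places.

x̄ = 1.3333
Σ(xᵢ − x̄)² = 1265.3333 ⇒ m₂ = 210.88889
Σ(xᵢ − x̄)⁴ = 900251.1111 ⇒ m₄ = 150041.85185
m₂² = 44474.12346
g2 = m₄/m₂² − 3 = 3.37369 − 3 ≈ 0.3737

0.3737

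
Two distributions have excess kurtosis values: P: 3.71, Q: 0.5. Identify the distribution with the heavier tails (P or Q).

Higher excess kurtosis ⇒ heavier tails relative to the normal distribution.
3.71 vs 0.5: the larger is 3.71, so P has heavier tails.

P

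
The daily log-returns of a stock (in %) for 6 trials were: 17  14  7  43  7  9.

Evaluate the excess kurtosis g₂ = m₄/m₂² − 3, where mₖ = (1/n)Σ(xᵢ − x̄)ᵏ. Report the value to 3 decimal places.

0.597

x̄ = 16.1667
Σ(xᵢ − x̄)² = 944.8333 ⇒ m₂ = 157.47222
Σ(xᵢ − x̄)⁴ = 535221.8194 ⇒ m₄ = 89203.63657
m₂² = 24797.50077
g₂ = m₄/m₂² − 3 = 3.59728 − 3 ≈ 0.597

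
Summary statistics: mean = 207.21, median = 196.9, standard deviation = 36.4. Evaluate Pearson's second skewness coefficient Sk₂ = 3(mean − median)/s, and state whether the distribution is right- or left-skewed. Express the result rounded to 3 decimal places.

0.850, right-skewed

Sk₂ = 3(207.21 − 196.9) / 36.4 = 3 × 10.3100 / 36.4
    = 30.9300 / 36.4 ≈ 0.850
Sk₂ > 0 ⇒ mean > median ⇒ right-skewed (positive skew).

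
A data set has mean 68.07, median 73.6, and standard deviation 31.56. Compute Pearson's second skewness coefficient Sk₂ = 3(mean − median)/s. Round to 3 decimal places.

Sk₂ = 3(68.07 − 73.6) / 31.56 = 3 × -5.5300 / 31.56
    = -16.5900 / 31.56 ≈ -0.526

-0.526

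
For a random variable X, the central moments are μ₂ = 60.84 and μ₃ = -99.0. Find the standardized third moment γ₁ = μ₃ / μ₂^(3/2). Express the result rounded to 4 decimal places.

σ = √μ₂ = √60.84 = 7.80000
σ³ = μ₂^(3/2) = 474.55200
γ₁ = μ₃/σ³ = -99.0 / 474.55200 ≈ -0.2086

-0.2086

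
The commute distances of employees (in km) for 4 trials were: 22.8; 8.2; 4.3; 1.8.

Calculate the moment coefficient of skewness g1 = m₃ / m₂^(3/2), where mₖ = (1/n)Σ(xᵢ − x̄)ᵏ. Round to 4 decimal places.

0.8972

x̄ = (22.8 + 8.2 + 4.3 + 1.8) / 4 = 9.2750
deviations (xᵢ − x̄): 13.5250, -1.0750, -4.9750, -7.4750
Σ(xᵢ − x̄)² = 264.7075 ⇒ m₂ = 264.7075/4 = 66.17688
Σ(xᵢ − x̄)³ = 1932.0221 ⇒ m₃ = 1932.0221/4 = 483.00553
m₂^(3/2) = 66.17688^(1.5) = 538.34339
g1 = m₃ / m₂^(3/2) = 483.00553 / 538.34339 ≈ 0.8972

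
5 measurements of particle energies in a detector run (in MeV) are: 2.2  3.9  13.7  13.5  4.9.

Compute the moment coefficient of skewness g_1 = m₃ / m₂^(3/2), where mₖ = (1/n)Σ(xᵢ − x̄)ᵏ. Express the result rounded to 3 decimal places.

0.315

x̄ = (2.2 + 3.9 + 13.7 + 13.5 + 4.9) / 5 = 7.6400
deviations (xᵢ − x̄): -5.4400, -3.7400, 6.0600, 5.8600, -2.7400
Σ(xᵢ − x̄)² = 122.1520 ⇒ m₂ = 122.1520/5 = 24.43040
Σ(xᵢ − x̄)³ = 189.9014 ⇒ m₃ = 189.9014/5 = 37.98029
m₂^(3/2) = 24.43040^(1.5) = 120.75243
g_1 = m₃ / m₂^(3/2) = 37.98029 / 120.75243 ≈ 0.315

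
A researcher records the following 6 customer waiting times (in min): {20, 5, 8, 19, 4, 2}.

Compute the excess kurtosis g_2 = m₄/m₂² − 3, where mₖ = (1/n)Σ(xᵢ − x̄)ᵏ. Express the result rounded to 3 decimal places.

x̄ = 9.6667
Σ(xᵢ − x̄)² = 309.3333 ⇒ m₂ = 51.55556
Σ(xᵢ − x̄)⁴ = 23957.7778 ⇒ m₄ = 3992.96296
m₂² = 2657.97531
g_2 = m₄/m₂² − 3 = 1.50226 − 3 ≈ -1.498

-1.498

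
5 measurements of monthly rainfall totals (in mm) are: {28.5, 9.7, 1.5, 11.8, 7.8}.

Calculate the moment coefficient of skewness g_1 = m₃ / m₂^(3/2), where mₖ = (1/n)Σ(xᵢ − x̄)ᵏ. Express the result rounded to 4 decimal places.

x̄ = (28.5 + 9.7 + 1.5 + 11.8 + 7.8) / 5 = 11.8600
deviations (xᵢ − x̄): 16.6400, -2.1600, -10.3600, -0.0600, -4.0600
Σ(xᵢ − x̄)² = 405.3720 ⇒ m₂ = 405.3720/5 = 81.07440
Σ(xᵢ − x̄)³ = 3418.5070 ⇒ m₃ = 3418.5070/5 = 683.70139
m₂^(3/2) = 81.07440^(1.5) = 730.00463
g_1 = m₃ / m₂^(3/2) = 683.70139 / 730.00463 ≈ 0.9366

0.9366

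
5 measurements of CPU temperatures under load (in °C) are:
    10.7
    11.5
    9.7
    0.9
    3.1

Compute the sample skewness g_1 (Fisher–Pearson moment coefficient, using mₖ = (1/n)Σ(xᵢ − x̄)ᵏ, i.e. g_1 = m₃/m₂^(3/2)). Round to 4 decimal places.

-0.4338

x̄ = (10.7 + 11.5 + 9.7 + 0.9 + 3.1) / 5 = 7.1800
deviations (xᵢ − x̄): 3.5200, 4.3200, 2.5200, -6.2800, -4.0800
Σ(xᵢ − x̄)² = 93.4880 ⇒ m₂ = 93.4880/5 = 18.69760
Σ(xᵢ − x̄)³ = -175.3517 ⇒ m₃ = -175.3517/5 = -35.07034
m₂^(3/2) = 18.69760^(1.5) = 80.84977
g_1 = m₃ / m₂^(3/2) = -35.07034 / 80.84977 ≈ -0.4338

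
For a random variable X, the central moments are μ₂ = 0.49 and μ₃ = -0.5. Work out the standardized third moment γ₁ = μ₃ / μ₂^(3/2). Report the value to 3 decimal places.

-1.458

σ = √μ₂ = √0.49 = 0.70000
σ³ = μ₂^(3/2) = 0.34300
γ₁ = μ₃/σ³ = -0.5 / 0.34300 ≈ -1.458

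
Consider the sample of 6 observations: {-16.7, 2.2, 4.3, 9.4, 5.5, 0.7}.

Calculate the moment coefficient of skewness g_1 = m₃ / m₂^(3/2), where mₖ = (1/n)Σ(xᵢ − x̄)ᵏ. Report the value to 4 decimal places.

x̄ = (-16.7 + 2.2 + 4.3 + 9.4 + 5.5 + 0.7) / 6 = 0.9000
deviations (xᵢ − x̄): -17.6000, 1.3000, 3.4000, 8.5000, 4.6000, -0.2000
Σ(xᵢ − x̄)² = 416.4600 ⇒ m₂ = 416.4600/6 = 69.41000
Σ(xᵢ − x̄)³ = -4698.8220 ⇒ m₃ = -4698.8220/6 = -783.13700
m₂^(3/2) = 69.41000^(1.5) = 578.27320
g_1 = m₃ / m₂^(3/2) = -783.13700 / 578.27320 ≈ -1.3543

-1.3543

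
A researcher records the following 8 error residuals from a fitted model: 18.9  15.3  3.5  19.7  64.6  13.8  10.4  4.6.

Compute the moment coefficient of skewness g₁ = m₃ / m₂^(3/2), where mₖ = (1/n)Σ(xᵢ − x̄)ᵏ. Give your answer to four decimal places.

1.8427

x̄ = (18.9 + 15.3 + 3.5 + 19.7 + 64.6 + 13.8 + 10.4 + 4.6) / 8 = 18.8500
deviations (xᵢ − x̄): 0.0500, -3.5500, -15.3500, 0.8500, 45.7500, -5.0500, -8.4500, -14.2500
Σ(xᵢ − x̄)² = 2641.9800 ⇒ m₂ = 2641.9800/8 = 330.24750
Σ(xᵢ − x̄)³ = 88470.9000 ⇒ m₃ = 88470.9000/8 = 11058.86250
m₂^(3/2) = 330.24750^(1.5) = 6001.49306
g₁ = m₃ / m₂^(3/2) = 11058.86250 / 6001.49306 ≈ 1.8427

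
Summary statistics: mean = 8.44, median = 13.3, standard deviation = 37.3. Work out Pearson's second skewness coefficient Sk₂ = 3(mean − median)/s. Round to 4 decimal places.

Sk₂ = 3(8.44 − 13.3) / 37.3 = 3 × -4.8600 / 37.3
    = -14.5800 / 37.3 ≈ -0.3909

-0.3909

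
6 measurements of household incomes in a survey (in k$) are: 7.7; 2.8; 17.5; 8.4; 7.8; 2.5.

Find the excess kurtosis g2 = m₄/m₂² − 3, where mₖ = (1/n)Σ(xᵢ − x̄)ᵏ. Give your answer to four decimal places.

x̄ = 7.7833
Σ(xᵢ − x̄)² = 147.5483 ⇒ m₂ = 24.59139
Σ(xᵢ − x̄)⁴ = 10309.9525 ⇒ m₄ = 1718.32542
m₂² = 604.73641
g2 = m₄/m₂² − 3 = 2.84145 − 3 ≈ -0.1586

-0.1586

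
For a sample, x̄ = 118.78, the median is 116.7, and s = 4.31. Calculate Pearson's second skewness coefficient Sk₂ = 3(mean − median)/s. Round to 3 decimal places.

1.448

Sk₂ = 3(118.78 − 116.7) / 4.31 = 3 × 2.0800 / 4.31
    = 6.2400 / 4.31 ≈ 1.448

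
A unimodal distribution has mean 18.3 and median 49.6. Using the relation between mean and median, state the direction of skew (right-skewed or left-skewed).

mean − median = 18.3 − 49.6 = -31.3
mean < median ⇒ the longer tail is on the left ⇒ left-skewed (negatively skewed).

left-skewed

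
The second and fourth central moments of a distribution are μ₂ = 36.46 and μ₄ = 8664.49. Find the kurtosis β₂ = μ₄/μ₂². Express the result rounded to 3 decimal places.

6.518

μ₂² = 36.46² = 1329.33160
μ₄/μ₂² = 8664.49 / 1329.33160 = 6.51793
β₂ ≈ 6.518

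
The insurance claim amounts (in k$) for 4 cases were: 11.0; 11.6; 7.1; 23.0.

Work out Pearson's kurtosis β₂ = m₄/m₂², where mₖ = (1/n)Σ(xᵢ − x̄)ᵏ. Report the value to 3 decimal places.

x̄ = 13.1750
Σ(xᵢ − x̄)² = 140.6475 ⇒ m₂ = 35.16188
Σ(xᵢ − x̄)⁴ = 10708.7190 ⇒ m₄ = 2677.17976
m₂² = 1236.35745
β₂ = m₄/m₂² = 2677.17976 / 1236.35745 ≈ 2.165

2.165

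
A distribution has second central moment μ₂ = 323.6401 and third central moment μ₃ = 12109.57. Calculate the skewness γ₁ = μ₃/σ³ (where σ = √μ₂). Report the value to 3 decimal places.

2.080

σ = √μ₂ = √323.6401 = 17.99000
σ³ = μ₂^(3/2) = 5822.28540
γ₁ = μ₃/σ³ = 12109.57 / 5822.28540 ≈ 2.080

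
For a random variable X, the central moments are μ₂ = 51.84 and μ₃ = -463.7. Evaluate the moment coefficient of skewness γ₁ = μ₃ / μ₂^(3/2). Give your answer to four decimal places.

σ = √μ₂ = √51.84 = 7.20000
σ³ = μ₂^(3/2) = 373.24800
γ₁ = μ₃/σ³ = -463.7 / 373.24800 ≈ -1.2423

-1.2423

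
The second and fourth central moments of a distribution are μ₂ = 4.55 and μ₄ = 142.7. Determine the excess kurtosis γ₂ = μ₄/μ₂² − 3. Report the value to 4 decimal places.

μ₂² = 4.55² = 20.70250
μ₄/μ₂² = 142.7 / 20.70250 = 6.89289
γ₂ = 6.89289 − 3 ≈ 3.8929

3.8929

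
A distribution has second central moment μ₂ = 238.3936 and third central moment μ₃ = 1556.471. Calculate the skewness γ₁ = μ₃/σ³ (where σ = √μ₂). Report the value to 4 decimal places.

σ = √μ₂ = √238.3936 = 15.44000
σ³ = μ₂^(3/2) = 3680.79718
γ₁ = μ₃/σ³ = 1556.471 / 3680.79718 ≈ 0.4229

0.4229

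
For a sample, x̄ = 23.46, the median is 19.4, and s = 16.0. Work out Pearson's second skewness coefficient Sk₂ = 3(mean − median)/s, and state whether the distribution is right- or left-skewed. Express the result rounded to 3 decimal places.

0.761, right-skewed

Sk₂ = 3(23.46 − 19.4) / 16.0 = 3 × 4.0600 / 16.0
    = 12.1800 / 16.0 ≈ 0.761
Sk₂ > 0 ⇒ mean > median ⇒ right-skewed (positive skew).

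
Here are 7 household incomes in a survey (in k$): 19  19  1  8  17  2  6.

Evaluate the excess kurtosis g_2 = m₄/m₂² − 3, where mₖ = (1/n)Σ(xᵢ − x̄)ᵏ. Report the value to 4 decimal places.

-1.7048

x̄ = 10.2857
Σ(xᵢ − x̄)² = 375.4286 ⇒ m₂ = 53.63265
Σ(xᵢ − x̄)⁴ = 26078.3090 ⇒ m₄ = 3725.47272
m₂² = 2876.46147
g_2 = m₄/m₂² − 3 = 1.29516 − 3 ≈ -1.7048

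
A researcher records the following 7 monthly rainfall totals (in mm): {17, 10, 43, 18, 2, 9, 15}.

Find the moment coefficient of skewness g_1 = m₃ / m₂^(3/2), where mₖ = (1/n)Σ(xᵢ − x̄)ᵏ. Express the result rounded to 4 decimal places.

x̄ = (17 + 10 + 43 + 18 + 2 + 9 + 15) / 7 = 16.2857
deviations (xᵢ − x̄): 0.7143, -6.2857, 26.7143, 1.7143, -14.2857, -7.2857, -1.2857
Σ(xᵢ − x̄)² = 1015.4286 ⇒ m₂ = 1015.4286/7 = 145.06122
Σ(xᵢ − x̄)³ = 15517.4694 ⇒ m₃ = 15517.4694/7 = 2216.78134
m₂^(3/2) = 145.06122^(1.5) = 1747.13719
g_1 = m₃ / m₂^(3/2) = 2216.78134 / 1747.13719 ≈ 1.2688

1.2688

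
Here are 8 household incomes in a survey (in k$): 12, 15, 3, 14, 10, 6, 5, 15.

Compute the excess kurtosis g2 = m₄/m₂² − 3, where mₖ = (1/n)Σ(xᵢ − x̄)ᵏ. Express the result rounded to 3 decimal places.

-1.499

x̄ = 10.0000
Σ(xᵢ − x̄)² = 160.0000 ⇒ m₂ = 20.00000
Σ(xᵢ − x̄)⁴ = 4804.0000 ⇒ m₄ = 600.50000
m₂² = 400.00000
g2 = m₄/m₂² − 3 = 1.50125 − 3 ≈ -1.499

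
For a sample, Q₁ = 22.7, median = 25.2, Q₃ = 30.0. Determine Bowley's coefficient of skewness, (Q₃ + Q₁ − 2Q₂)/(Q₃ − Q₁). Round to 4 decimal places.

0.3151

numerator: Q₃ + Q₁ − 2Q₂ = 30.0 + 22.7 − 2×25.2 = 2.3000
denominator: Q₃ − Q₁ = 30.0 − 22.7 = 7.3000
Bowley skewness = 2.3000 / 7.3000 ≈ 0.3151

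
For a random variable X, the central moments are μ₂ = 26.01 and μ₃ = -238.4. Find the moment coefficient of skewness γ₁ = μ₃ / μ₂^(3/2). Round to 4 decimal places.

-1.7972

σ = √μ₂ = √26.01 = 5.10000
σ³ = μ₂^(3/2) = 132.65100
γ₁ = μ₃/σ³ = -238.4 / 132.65100 ≈ -1.7972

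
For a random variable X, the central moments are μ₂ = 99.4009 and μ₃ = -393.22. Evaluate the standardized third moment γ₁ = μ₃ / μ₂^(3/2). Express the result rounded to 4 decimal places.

σ = √μ₂ = √99.4009 = 9.97000
σ³ = μ₂^(3/2) = 991.02697
γ₁ = μ₃/σ³ = -393.22 / 991.02697 ≈ -0.3968

-0.3968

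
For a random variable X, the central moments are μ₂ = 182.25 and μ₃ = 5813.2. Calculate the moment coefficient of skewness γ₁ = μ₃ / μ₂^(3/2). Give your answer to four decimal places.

2.3627

σ = √μ₂ = √182.25 = 13.50000
σ³ = μ₂^(3/2) = 2460.37500
γ₁ = μ₃/σ³ = 5813.2 / 2460.37500 ≈ 2.3627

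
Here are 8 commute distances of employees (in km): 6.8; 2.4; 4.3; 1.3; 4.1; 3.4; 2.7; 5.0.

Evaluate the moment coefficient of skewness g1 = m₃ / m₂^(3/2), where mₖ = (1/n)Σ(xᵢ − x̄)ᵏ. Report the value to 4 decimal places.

x̄ = (6.8 + 2.4 + 4.3 + 1.3 + 4.1 + 3.4 + 2.7 + 5.0) / 8 = 3.7500
deviations (xᵢ − x̄): 3.0500, -1.3500, 0.5500, -2.4500, 0.3500, -0.3500, -1.0500, 1.2500
Σ(xᵢ − x̄)² = 20.3400 ⇒ m₂ = 20.3400/8 = 2.54250
Σ(xᵢ − x̄)³ = 12.1680 ⇒ m₃ = 12.1680/8 = 1.52100
m₂^(3/2) = 2.54250^(1.5) = 4.05407
g1 = m₃ / m₂^(3/2) = 1.52100 / 4.05407 ≈ 0.3752

0.3752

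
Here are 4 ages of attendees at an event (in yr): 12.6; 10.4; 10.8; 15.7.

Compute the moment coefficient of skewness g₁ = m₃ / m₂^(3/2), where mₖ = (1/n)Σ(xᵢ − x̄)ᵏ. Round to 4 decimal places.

0.6881

x̄ = (12.6 + 10.4 + 10.8 + 15.7) / 4 = 12.3750
deviations (xᵢ − x̄): 0.2250, -1.9750, -1.5750, 3.3250
Σ(xᵢ − x̄)² = 17.4875 ⇒ m₂ = 17.4875/4 = 4.37187
Σ(xᵢ − x̄)³ = 25.1606 ⇒ m₃ = 25.1606/4 = 6.29016
m₂^(3/2) = 4.37187^(1.5) = 9.14117
g₁ = m₃ / m₂^(3/2) = 6.29016 / 9.14117 ≈ 0.6881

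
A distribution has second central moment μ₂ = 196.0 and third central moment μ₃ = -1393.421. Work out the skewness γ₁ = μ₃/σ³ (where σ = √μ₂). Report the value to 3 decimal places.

-0.508

σ = √μ₂ = √196.0 = 14.00000
σ³ = μ₂^(3/2) = 2744.00000
γ₁ = μ₃/σ³ = -1393.421 / 2744.00000 ≈ -0.508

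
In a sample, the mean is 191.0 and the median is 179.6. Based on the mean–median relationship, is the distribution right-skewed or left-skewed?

mean − median = 191.0 − 179.6 = 11.4
mean > median ⇒ the longer tail is on the right ⇒ right-skewed (positively skewed).

right-skewed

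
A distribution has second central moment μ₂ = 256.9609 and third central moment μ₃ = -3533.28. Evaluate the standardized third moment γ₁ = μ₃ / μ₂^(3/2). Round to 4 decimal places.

σ = √μ₂ = √256.9609 = 16.03000
σ³ = μ₂^(3/2) = 4119.08323
γ₁ = μ₃/σ³ = -3533.28 / 4119.08323 ≈ -0.8578

-0.8578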